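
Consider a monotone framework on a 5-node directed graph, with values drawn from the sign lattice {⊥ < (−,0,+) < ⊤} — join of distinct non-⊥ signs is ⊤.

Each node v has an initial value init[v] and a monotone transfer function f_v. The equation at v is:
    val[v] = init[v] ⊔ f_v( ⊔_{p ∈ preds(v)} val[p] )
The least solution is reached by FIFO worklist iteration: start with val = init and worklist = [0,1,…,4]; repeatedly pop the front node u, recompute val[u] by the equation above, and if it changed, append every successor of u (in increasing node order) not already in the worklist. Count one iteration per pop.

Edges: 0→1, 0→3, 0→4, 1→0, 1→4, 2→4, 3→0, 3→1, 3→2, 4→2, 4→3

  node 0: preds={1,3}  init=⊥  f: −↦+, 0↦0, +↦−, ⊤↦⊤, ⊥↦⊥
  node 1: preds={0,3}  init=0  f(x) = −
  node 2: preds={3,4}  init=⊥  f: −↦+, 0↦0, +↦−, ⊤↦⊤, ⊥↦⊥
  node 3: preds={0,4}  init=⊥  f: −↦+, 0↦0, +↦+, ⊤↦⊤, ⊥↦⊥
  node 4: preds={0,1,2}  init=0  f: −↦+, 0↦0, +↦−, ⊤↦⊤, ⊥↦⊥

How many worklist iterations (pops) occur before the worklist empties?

13

Iteration log — 13 steps:
  step 1. node 0  ⊔preds=0  new=0  old=⊥  +wl: 
  step 2. node 1  ⊔preds=0  new=⊤  old=0  +wl: 0
  step 3. node 2  ⊔preds=0  new=0  old=⊥  +wl: 
  step 4. node 3  ⊔preds=0  new=0  old=⊥  +wl: 1,2
  step 5. node 4  ⊔preds=⊤  new=⊤  old=0  +wl: 3
  step 6. node 0  ⊔preds=⊤  new=⊤  old=0  +wl: 4
  step 7. node 1  ⊔preds=⊤  new=⊤  stable
  step 8. node 2  ⊔preds=⊤  new=⊤  old=0  +wl: 
  step 9. node 3  ⊔preds=⊤  new=⊤  old=0  +wl: 0,1,2
  step 10. node 4  ⊔preds=⊤  new=⊤  stable
  step 11. node 0  ⊔preds=⊤  new=⊤  stable
  step 12. node 1  ⊔preds=⊤  new=⊤  stable
  step 13. node 2  ⊔preds=⊤  new=⊤  stable

Least fixpoint reached:
  node 0: ⊤
  node 1: ⊤
  node 2: ⊤
  node 3: ⊤
  node 4: ⊤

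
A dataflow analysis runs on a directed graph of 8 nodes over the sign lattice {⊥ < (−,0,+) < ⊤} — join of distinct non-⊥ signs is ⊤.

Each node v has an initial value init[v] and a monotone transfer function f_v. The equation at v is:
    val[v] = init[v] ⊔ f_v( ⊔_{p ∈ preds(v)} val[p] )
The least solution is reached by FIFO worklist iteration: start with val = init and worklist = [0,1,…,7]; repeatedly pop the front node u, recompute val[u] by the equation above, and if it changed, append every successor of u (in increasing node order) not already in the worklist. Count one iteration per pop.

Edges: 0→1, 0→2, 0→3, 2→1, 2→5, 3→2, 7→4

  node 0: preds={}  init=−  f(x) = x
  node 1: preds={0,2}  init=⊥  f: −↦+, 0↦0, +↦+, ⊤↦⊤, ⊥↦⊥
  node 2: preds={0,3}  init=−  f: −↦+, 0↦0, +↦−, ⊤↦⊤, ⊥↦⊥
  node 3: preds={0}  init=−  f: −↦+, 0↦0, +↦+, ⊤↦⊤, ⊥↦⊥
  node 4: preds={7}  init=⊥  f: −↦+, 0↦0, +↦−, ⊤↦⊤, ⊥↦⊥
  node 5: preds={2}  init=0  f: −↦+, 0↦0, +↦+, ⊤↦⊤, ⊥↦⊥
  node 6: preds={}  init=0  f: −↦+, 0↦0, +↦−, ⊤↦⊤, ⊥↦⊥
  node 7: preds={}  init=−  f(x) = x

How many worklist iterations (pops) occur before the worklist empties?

10

Trace (10 dequeues):
  [1] u=0 | in ⊥ | out − | ==
  [2] u=1 | in − | out + | prev ⊥ | push {}
  [3] u=2 | in − | out ⊤ | prev − | push {1}
  [4] u=3 | in − | out ⊤ | prev − | push {2}
  [5] u=4 | in − | out + | prev ⊥ | push {}
  [6] u=5 | in ⊤ | out ⊤ | prev 0 | push {}
  [7] u=6 | in ⊥ | out 0 | ==
  [8] u=7 | in ⊥ | out − | ==
  [9] u=1 | in ⊤ | out ⊤ | prev + | push {}
  [10] u=2 | in ⊤ | out ⊤ | ==

Converged values:
  [0] −
  [1] ⊤
  [2] ⊤
  [3] ⊤
  [4] +
  [5] ⊤
  [6] 0
  [7] −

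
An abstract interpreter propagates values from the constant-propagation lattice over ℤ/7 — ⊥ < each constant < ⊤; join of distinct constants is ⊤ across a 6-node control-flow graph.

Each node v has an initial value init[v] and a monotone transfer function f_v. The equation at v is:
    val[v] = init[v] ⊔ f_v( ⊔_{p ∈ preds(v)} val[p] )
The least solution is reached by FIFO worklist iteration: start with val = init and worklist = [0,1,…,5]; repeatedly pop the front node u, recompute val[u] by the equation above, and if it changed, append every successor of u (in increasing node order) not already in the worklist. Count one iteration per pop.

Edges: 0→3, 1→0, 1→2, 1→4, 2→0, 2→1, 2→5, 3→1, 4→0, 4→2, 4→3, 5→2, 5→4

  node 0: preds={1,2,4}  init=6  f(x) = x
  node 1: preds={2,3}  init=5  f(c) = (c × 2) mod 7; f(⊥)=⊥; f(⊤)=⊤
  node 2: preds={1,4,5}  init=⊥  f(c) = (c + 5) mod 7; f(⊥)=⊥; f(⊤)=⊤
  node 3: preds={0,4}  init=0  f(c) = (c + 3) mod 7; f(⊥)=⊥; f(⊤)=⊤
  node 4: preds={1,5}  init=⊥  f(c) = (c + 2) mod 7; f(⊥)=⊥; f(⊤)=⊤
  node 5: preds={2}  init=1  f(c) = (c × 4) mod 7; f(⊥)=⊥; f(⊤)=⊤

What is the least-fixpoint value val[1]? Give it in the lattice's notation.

⊤

Trace (11 dequeues):
  [1] u=0 | in 5 | out ⊤ | prev 6 | push {}
  [2] u=1 | in 0 | out ⊤ | prev 5 | push {0}
  [3] u=2 | in ⊤ | out ⊤ | prev ⊥ | push {1}
  [4] u=3 | in ⊤ | out ⊤ | prev 0 | push {}
  [5] u=4 | in ⊤ | out ⊤ | prev ⊥ | push {2,3}
  [6] u=5 | in ⊤ | out ⊤ | prev 1 | push {4}
  [7] u=0 | in ⊤ | out ⊤ | ==
  [8] u=1 | in ⊤ | out ⊤ | ==
  [9] u=2 | in ⊤ | out ⊤ | ==
  [10] u=3 | in ⊤ | out ⊤ | ==
  [11] u=4 | in ⊤ | out ⊤ | ==

Converged values:
  [0] ⊤
  [1] ⊤
  [2] ⊤
  [3] ⊤
  [4] ⊤
  [5] ⊤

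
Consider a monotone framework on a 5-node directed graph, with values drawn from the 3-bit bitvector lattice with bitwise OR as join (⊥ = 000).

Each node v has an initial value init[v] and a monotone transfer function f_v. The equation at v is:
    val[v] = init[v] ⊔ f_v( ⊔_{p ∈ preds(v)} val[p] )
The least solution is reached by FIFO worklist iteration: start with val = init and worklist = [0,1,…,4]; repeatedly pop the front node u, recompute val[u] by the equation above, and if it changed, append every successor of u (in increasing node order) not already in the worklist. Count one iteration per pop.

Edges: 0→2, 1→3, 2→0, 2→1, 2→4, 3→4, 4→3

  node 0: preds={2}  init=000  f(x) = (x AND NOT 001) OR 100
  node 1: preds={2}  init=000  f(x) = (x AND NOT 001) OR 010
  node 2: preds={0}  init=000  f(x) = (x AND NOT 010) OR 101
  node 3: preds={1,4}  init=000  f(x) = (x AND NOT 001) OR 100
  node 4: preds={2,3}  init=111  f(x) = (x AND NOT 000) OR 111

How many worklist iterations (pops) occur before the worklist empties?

Worklist (8 pops):
  #1 pop 0: in=000 → 100 (was 000); enqueue []
  #2 pop 1: in=000 → 010 (was 000); enqueue []
  #3 pop 2: in=100 → 101 (was 000); enqueue [0,1]
  #4 pop 3: in=111 → 110 (was 000); enqueue []
  #5 pop 4: in=111 → 111 (no change)
  #6 pop 0: in=101 → 100 (no change)
  #7 pop 1: in=101 → 110 (was 010); enqueue [3]
  #8 pop 3: in=111 → 110 (no change)

Fixpoint:
  val[0] = 100
  val[1] = 110
  val[2] = 101
  val[3] = 110
  val[4] = 111

8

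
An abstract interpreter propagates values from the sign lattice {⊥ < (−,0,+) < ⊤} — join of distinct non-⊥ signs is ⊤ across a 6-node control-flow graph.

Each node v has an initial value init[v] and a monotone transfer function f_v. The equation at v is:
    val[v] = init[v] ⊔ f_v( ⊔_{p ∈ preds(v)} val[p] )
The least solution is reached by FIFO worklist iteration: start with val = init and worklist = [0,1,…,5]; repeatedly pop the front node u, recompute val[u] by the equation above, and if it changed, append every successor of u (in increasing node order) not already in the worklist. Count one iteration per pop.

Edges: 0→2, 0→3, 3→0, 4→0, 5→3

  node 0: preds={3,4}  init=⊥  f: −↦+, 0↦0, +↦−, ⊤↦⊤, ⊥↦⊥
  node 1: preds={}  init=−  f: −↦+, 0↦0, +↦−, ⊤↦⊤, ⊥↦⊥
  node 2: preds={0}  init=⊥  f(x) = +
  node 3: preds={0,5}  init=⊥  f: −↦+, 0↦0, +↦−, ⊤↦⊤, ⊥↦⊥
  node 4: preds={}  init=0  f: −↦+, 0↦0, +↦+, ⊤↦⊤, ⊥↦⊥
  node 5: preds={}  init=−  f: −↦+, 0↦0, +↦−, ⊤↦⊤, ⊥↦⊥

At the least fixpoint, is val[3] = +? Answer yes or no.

no

Worklist (9 pops):
  #1 pop 0: in=0 → 0 (was ⊥); enqueue []
  #2 pop 1: in=⊥ → − (no change)
  #3 pop 2: in=0 → + (was ⊥); enqueue []
  #4 pop 3: in=⊤ → ⊤ (was ⊥); enqueue [0]
  #5 pop 4: in=⊥ → 0 (no change)
  #6 pop 5: in=⊥ → − (no change)
  #7 pop 0: in=⊤ → ⊤ (was 0); enqueue [2,3]
  #8 pop 2: in=⊤ → + (no change)
  #9 pop 3: in=⊤ → ⊤ (no change)

Fixpoint:
  val[0] = ⊤
  val[1] = −
  val[2] = +
  val[3] = ⊤
  val[4] = 0
  val[5] = −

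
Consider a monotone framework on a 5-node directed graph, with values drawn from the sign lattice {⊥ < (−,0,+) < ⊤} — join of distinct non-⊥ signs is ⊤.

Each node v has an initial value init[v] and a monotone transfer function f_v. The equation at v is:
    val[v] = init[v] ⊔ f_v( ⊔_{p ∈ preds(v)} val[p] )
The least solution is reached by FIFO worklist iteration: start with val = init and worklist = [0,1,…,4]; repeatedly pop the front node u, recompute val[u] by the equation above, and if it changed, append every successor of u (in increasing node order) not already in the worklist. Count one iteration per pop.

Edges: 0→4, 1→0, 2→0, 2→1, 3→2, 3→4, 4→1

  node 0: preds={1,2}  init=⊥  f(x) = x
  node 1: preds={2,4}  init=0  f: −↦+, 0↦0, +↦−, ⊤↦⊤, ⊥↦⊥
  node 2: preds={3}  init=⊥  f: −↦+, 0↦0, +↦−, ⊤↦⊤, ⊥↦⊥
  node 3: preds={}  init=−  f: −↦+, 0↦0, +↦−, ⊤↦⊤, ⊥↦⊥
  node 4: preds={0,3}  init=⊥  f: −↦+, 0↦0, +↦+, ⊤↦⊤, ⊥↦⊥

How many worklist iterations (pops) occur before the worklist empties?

Trace (9 dequeues):
  [1] u=0 | in 0 | out 0 | prev ⊥ | push {}
  [2] u=1 | in ⊥ | out 0 | ==
  [3] u=2 | in − | out + | prev ⊥ | push {0,1}
  [4] u=3 | in ⊥ | out − | ==
  [5] u=4 | in ⊤ | out ⊤ | prev ⊥ | push {}
  [6] u=0 | in ⊤ | out ⊤ | prev 0 | push {4}
  [7] u=1 | in ⊤ | out ⊤ | prev 0 | push {0}
  [8] u=4 | in ⊤ | out ⊤ | ==
  [9] u=0 | in ⊤ | out ⊤ | ==

Converged values:
  [0] ⊤
  [1] ⊤
  [2] +
  [3] −
  [4] ⊤

9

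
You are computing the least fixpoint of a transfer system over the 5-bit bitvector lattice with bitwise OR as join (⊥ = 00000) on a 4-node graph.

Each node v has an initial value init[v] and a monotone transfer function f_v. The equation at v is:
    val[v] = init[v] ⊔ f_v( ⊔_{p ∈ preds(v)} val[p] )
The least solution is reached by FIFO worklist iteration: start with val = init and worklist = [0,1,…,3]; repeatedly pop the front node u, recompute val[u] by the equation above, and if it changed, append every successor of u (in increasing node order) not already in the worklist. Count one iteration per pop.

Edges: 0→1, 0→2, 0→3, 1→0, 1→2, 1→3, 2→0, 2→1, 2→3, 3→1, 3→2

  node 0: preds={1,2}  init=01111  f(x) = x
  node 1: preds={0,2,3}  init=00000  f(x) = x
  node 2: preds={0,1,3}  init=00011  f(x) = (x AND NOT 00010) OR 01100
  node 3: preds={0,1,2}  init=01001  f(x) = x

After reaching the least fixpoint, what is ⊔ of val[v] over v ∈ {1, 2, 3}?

Trace (7 dequeues):
  [1] u=0 | in 00011 | out 01111 | ==
  [2] u=1 | in 01111 | out 01111 | prev 00000 | push {0}
  [3] u=2 | in 01111 | out 01111 | prev 00011 | push {1}
  [4] u=3 | in 01111 | out 01111 | prev 01001 | push {2}
  [5] u=0 | in 01111 | out 01111 | ==
  [6] u=1 | in 01111 | out 01111 | ==
  [7] u=2 | in 01111 | out 01111 | ==

Converged values:
  [0] 01111
  [1] 01111
  [2] 01111
  [3] 01111

01111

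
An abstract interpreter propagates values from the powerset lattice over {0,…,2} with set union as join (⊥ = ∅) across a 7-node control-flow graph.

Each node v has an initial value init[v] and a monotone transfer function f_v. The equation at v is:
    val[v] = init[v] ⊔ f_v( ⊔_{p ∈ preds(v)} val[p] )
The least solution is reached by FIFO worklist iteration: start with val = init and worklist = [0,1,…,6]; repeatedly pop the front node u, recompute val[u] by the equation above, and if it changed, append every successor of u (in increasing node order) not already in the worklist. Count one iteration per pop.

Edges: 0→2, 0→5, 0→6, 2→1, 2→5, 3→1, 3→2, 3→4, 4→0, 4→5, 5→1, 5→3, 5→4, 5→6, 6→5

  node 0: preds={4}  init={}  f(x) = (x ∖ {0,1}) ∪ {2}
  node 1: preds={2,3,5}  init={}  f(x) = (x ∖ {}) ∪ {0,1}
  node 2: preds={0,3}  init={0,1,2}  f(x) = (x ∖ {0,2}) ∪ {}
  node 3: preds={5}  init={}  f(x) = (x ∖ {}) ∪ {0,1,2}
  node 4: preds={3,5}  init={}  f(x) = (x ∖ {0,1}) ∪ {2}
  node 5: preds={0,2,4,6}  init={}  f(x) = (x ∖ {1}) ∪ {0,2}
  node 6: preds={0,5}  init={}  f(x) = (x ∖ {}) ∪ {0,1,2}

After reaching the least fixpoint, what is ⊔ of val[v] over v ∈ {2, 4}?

Iteration log — 13 steps:
  step 1. node 0  ⊔preds={}  new={2}  old={}  +wl: 
  step 2. node 1  ⊔preds={0,1,2}  new={0,1,2}  old={}  +wl: 
  step 3. node 2  ⊔preds={2}  new={0,1,2}  stable
  step 4. node 3  ⊔preds={}  new={0,1,2}  old={}  +wl: 1,2
  step 5. node 4  ⊔preds={0,1,2}  new={2}  old={}  +wl: 0
  step 6. node 5  ⊔preds={0,1,2}  new={0,2}  old={}  +wl: 3,4
  step 7. node 6  ⊔preds={0,2}  new={0,1,2}  old={}  +wl: 5
  step 8. node 1  ⊔preds={0,1,2}  new={0,1,2}  stable
  step 9. node 2  ⊔preds={0,1,2}  new={0,1,2}  stable
  step 10. node 0  ⊔preds={2}  new={2}  stable
  step 11. node 3  ⊔preds={0,2}  new={0,1,2}  stable
  step 12. node 4  ⊔preds={0,1,2}  new={2}  stable
  step 13. node 5  ⊔preds={0,1,2}  new={0,2}  stable

Least fixpoint reached:
  node 0: {2}
  node 1: {0,1,2}
  node 2: {0,1,2}
  node 3: {0,1,2}
  node 4: {2}
  node 5: {0,2}
  node 6: {0,1,2}

{0,1,2}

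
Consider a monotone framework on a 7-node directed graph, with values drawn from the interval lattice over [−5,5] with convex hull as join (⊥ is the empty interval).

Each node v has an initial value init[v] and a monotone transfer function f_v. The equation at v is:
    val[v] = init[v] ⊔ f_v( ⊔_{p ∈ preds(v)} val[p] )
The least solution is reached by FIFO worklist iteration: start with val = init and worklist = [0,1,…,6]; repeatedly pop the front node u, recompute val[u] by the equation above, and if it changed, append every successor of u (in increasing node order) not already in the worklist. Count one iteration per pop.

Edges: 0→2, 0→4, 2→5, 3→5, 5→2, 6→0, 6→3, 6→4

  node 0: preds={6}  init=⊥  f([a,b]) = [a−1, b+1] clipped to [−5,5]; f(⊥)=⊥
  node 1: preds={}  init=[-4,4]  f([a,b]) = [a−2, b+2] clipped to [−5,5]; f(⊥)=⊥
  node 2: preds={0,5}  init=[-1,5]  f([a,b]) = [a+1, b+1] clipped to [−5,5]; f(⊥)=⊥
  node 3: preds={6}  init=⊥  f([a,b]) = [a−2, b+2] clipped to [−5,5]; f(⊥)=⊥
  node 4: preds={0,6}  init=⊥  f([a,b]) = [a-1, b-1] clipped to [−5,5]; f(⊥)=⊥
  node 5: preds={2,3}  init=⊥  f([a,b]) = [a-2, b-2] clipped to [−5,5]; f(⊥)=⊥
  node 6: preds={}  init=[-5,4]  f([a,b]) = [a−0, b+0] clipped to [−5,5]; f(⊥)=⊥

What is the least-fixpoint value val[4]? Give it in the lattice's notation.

Worklist (8 pops):
  #1 pop 0: in=[-5,4] → [-5,5] (was ⊥); enqueue []
  #2 pop 1: in=⊥ → [-4,4] (no change)
  #3 pop 2: in=[-5,5] → [-4,5] (was [-1,5]); enqueue []
  #4 pop 3: in=[-5,4] → [-5,5] (was ⊥); enqueue []
  #5 pop 4: in=[-5,5] → [-5,4] (was ⊥); enqueue []
  #6 pop 5: in=[-5,5] → [-5,3] (was ⊥); enqueue [2]
  #7 pop 6: in=⊥ → [-5,4] (no change)
  #8 pop 2: in=[-5,5] → [-4,5] (no change)

Fixpoint:
  val[0] = [-5,5]
  val[1] = [-4,4]
  val[2] = [-4,5]
  val[3] = [-5,5]
  val[4] = [-5,4]
  val[5] = [-5,3]
  val[6] = [-5,4]

[-5,4]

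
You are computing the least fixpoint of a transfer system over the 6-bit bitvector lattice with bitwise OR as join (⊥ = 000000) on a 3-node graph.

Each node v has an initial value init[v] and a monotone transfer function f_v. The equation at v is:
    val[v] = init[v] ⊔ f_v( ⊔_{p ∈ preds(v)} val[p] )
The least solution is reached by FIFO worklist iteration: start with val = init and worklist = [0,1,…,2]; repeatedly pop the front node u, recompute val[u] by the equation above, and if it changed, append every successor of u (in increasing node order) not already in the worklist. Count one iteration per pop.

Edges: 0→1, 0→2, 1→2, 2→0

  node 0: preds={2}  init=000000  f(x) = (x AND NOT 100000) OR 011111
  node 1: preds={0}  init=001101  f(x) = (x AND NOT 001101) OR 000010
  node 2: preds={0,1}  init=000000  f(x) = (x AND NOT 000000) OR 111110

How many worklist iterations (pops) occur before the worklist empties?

4

Worklist (4 pops):
  #1 pop 0: in=000000 → 011111 (was 000000); enqueue []
  #2 pop 1: in=011111 → 011111 (was 001101); enqueue []
  #3 pop 2: in=011111 → 111111 (was 000000); enqueue [0]
  #4 pop 0: in=111111 → 011111 (no change)

Fixpoint:
  val[0] = 011111
  val[1] = 011111
  val[2] = 111111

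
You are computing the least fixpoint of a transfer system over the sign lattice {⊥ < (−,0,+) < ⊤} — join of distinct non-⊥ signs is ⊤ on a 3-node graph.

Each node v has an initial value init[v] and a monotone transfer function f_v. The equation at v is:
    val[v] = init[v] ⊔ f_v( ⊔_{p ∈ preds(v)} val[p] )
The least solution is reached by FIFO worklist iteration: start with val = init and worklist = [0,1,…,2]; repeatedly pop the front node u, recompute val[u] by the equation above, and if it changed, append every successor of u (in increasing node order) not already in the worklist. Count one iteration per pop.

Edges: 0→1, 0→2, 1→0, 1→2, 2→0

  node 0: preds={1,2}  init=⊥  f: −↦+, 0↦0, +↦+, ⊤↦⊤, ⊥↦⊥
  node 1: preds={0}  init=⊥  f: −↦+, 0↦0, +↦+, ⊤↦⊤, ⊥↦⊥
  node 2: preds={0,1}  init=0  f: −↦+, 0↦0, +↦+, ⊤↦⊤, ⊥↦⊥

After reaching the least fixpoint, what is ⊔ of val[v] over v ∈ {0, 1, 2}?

0

Iteration log — 4 steps:
  step 1. node 0  ⊔preds=0  new=0  old=⊥  +wl: 
  step 2. node 1  ⊔preds=0  new=0  old=⊥  +wl: 0
  step 3. node 2  ⊔preds=0  new=0  stable
  step 4. node 0  ⊔preds=0  new=0  stable

Least fixpoint reached:
  node 0: 0
  node 1: 0
  node 2: 0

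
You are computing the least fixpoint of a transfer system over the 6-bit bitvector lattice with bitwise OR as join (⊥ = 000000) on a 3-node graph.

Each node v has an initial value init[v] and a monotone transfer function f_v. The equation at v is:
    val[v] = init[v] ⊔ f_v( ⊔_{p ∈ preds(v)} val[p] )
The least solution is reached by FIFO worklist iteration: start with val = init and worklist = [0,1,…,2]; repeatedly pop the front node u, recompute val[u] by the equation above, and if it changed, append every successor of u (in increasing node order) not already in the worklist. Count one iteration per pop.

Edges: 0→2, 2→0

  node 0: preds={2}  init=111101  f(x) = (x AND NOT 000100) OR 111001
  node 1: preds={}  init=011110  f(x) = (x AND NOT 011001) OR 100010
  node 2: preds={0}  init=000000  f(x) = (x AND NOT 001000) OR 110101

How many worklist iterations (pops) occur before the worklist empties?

4

Trace (4 dequeues):
  [1] u=0 | in 000000 | out 111101 | ==
  [2] u=1 | in 000000 | out 111110 | prev 011110 | push {}
  [3] u=2 | in 111101 | out 110101 | prev 000000 | push {0}
  [4] u=0 | in 110101 | out 111101 | ==

Converged values:
  [0] 111101
  [1] 111110
  [2] 110101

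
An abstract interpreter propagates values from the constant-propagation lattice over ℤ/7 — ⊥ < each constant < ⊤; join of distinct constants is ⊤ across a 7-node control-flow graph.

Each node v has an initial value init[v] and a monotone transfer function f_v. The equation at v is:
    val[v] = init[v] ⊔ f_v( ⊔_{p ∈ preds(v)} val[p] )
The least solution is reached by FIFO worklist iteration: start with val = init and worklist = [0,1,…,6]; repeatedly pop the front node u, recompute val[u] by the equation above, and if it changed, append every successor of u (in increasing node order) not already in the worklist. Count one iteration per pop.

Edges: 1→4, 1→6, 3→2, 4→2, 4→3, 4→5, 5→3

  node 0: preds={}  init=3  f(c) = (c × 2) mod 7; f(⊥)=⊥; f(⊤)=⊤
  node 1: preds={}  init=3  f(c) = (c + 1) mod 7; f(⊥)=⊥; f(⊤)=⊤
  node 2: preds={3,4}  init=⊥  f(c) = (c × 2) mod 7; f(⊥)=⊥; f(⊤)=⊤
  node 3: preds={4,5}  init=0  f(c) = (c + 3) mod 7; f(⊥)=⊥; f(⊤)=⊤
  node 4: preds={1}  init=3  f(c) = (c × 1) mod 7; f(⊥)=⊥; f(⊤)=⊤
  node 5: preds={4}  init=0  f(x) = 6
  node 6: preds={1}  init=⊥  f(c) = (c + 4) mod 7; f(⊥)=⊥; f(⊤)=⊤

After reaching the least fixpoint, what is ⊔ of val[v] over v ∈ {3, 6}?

⊤

Trace (9 dequeues):
  [1] u=0 | in ⊥ | out 3 | ==
  [2] u=1 | in ⊥ | out 3 | ==
  [3] u=2 | in ⊤ | out ⊤ | prev ⊥ | push {}
  [4] u=3 | in ⊤ | out ⊤ | prev 0 | push {2}
  [5] u=4 | in 3 | out 3 | ==
  [6] u=5 | in 3 | out ⊤ | prev 0 | push {3}
  [7] u=6 | in 3 | out 0 | prev ⊥ | push {}
  [8] u=2 | in ⊤ | out ⊤ | ==
  [9] u=3 | in ⊤ | out ⊤ | ==

Converged values:
  [0] 3
  [1] 3
  [2] ⊤
  [3] ⊤
  [4] 3
  [5] ⊤
  [6] 0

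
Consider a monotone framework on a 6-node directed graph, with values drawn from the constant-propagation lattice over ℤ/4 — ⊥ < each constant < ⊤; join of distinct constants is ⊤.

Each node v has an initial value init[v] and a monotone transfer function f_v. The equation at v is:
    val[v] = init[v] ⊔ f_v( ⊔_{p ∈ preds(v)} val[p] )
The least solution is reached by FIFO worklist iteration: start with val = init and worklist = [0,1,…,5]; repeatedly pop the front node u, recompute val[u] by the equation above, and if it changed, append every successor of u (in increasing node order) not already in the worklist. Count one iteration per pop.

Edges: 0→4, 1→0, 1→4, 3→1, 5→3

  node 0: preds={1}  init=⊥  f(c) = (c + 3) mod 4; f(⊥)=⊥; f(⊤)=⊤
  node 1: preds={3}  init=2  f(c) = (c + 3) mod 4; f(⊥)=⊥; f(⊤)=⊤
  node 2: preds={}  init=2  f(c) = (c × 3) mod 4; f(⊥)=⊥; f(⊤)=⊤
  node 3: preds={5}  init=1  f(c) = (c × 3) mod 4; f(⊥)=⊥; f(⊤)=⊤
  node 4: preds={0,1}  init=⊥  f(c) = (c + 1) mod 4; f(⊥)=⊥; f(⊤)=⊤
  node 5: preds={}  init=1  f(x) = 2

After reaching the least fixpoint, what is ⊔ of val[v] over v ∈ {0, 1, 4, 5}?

Trace (10 dequeues):
  [1] u=0 | in 2 | out 1 | prev ⊥ | push {}
  [2] u=1 | in 1 | out ⊤ | prev 2 | push {0}
  [3] u=2 | in ⊥ | out 2 | ==
  [4] u=3 | in 1 | out ⊤ | prev 1 | push {1}
  [5] u=4 | in ⊤ | out ⊤ | prev ⊥ | push {}
  [6] u=5 | in ⊥ | out ⊤ | prev 1 | push {3}
  [7] u=0 | in ⊤ | out ⊤ | prev 1 | push {4}
  [8] u=1 | in ⊤ | out ⊤ | ==
  [9] u=3 | in ⊤ | out ⊤ | ==
  [10] u=4 | in ⊤ | out ⊤ | ==

Converged values:
  [0] ⊤
  [1] ⊤
  [2] 2
  [3] ⊤
  [4] ⊤
  [5] ⊤

⊤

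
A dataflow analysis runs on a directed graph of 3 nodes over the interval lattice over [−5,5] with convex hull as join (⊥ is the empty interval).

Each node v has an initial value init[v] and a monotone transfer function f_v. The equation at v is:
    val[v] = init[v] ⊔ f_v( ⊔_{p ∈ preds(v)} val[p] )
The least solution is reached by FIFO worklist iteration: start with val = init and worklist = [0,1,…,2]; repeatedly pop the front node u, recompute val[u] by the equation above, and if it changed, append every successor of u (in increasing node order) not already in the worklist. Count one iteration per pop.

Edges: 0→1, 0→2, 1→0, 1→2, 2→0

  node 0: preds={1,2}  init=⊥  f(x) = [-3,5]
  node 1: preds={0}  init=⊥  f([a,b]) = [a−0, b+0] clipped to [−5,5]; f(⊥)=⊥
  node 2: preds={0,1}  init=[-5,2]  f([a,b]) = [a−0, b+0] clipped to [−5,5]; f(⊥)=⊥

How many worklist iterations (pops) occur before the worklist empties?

4

Worklist (4 pops):
  #1 pop 0: in=[-5,2] → [-3,5] (was ⊥); enqueue []
  #2 pop 1: in=[-3,5] → [-3,5] (was ⊥); enqueue [0]
  #3 pop 2: in=[-3,5] → [-5,5] (was [-5,2]); enqueue []
  #4 pop 0: in=[-5,5] → [-3,5] (no change)

Fixpoint:
  val[0] = [-3,5]
  val[1] = [-3,5]
  val[2] = [-5,5]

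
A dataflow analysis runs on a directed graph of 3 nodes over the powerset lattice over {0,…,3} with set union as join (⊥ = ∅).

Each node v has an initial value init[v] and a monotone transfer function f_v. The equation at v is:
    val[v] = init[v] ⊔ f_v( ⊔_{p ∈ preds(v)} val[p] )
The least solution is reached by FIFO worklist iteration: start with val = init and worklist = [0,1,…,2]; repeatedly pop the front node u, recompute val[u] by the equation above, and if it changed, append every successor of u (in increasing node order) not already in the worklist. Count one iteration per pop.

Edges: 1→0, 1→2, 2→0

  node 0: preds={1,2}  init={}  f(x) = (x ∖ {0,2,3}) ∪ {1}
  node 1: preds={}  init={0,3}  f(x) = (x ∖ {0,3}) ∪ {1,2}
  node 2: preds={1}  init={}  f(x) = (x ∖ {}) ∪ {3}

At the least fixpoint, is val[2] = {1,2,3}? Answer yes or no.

no

Worklist (4 pops):
  #1 pop 0: in={0,3} → {1} (was {}); enqueue []
  #2 pop 1: in={} → {0,1,2,3} (was {0,3}); enqueue [0]
  #3 pop 2: in={0,1,2,3} → {0,1,2,3} (was {}); enqueue []
  #4 pop 0: in={0,1,2,3} → {1} (no change)

Fixpoint:
  val[0] = {1}
  val[1] = {0,1,2,3}
  val[2] = {0,1,2,3}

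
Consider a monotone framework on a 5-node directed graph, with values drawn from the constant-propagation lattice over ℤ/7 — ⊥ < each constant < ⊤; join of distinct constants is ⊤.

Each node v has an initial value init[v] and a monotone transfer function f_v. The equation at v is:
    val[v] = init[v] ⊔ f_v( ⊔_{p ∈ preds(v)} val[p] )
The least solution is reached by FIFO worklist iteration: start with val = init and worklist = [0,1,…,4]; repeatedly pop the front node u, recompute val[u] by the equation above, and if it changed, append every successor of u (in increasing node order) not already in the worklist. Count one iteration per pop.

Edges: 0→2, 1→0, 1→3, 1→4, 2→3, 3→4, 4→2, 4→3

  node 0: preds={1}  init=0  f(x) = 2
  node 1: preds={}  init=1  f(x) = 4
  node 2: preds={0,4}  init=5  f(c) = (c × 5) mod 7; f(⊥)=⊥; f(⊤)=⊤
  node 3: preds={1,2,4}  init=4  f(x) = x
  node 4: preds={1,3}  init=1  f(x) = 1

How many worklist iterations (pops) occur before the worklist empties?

Iteration log — 6 steps:
  step 1. node 0  ⊔preds=1  new=⊤  old=0  +wl: 
  step 2. node 1  ⊔preds=⊥  new=⊤  old=1  +wl: 0
  step 3. node 2  ⊔preds=⊤  new=⊤  old=5  +wl: 
  step 4. node 3  ⊔preds=⊤  new=⊤  old=4  +wl: 
  step 5. node 4  ⊔preds=⊤  new=1  stable
  step 6. node 0  ⊔preds=⊤  new=⊤  stable

Least fixpoint reached:
  node 0: ⊤
  node 1: ⊤
  node 2: ⊤
  node 3: ⊤
  node 4: 1

6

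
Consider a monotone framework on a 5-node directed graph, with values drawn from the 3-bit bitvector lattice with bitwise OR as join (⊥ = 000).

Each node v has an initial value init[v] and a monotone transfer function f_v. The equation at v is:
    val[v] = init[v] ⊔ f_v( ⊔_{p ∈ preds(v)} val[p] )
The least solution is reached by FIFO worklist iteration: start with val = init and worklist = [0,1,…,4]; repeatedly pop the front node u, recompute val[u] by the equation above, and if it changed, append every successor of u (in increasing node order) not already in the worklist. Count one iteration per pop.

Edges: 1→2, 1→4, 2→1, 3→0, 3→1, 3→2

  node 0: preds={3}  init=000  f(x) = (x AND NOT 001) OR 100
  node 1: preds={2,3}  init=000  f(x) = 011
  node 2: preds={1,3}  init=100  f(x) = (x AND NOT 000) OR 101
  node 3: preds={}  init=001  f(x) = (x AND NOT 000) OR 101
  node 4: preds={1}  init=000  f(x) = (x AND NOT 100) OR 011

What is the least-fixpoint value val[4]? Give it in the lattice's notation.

011

Worklist (8 pops):
  #1 pop 0: in=001 → 100 (was 000); enqueue []
  #2 pop 1: in=101 → 011 (was 000); enqueue []
  #3 pop 2: in=011 → 111 (was 100); enqueue [1]
  #4 pop 3: in=000 → 101 (was 001); enqueue [0,2]
  #5 pop 4: in=011 → 011 (was 000); enqueue []
  #6 pop 1: in=111 → 011 (no change)
  #7 pop 0: in=101 → 100 (no change)
  #8 pop 2: in=111 → 111 (no change)

Fixpoint:
  val[0] = 100
  val[1] = 011
  val[2] = 111
  val[3] = 101
  val[4] = 011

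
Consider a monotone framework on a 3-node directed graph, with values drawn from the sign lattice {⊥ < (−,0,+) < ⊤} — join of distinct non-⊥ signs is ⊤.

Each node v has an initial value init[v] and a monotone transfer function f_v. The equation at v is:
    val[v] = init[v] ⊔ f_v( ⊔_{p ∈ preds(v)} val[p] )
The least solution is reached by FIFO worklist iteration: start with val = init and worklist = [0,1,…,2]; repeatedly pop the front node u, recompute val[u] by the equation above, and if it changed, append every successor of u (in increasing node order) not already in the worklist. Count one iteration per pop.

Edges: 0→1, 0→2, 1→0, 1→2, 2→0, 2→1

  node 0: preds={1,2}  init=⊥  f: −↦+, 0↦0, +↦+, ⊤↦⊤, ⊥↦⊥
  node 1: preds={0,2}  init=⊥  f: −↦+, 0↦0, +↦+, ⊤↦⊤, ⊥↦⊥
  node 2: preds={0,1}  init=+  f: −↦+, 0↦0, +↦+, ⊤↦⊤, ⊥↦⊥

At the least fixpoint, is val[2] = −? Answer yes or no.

Trace (4 dequeues):
  [1] u=0 | in + | out + | prev ⊥ | push {}
  [2] u=1 | in + | out + | prev ⊥ | push {0}
  [3] u=2 | in + | out + | ==
  [4] u=0 | in + | out + | ==

Converged values:
  [0] +
  [1] +
  [2] +

no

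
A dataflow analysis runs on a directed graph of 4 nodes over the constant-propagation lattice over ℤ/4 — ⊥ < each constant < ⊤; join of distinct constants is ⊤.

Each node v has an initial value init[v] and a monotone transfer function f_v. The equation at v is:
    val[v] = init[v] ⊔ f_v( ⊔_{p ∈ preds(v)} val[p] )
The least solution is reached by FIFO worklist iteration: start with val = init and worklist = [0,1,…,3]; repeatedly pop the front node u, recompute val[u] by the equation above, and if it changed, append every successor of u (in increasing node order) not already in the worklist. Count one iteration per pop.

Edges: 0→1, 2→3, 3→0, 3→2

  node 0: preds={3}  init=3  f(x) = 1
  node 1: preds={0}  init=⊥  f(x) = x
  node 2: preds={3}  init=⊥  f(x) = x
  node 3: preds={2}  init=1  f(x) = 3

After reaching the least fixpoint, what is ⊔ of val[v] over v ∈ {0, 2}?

⊤

Iteration log — 7 steps:
  step 1. node 0  ⊔preds=1  new=⊤  old=3  +wl: 
  step 2. node 1  ⊔preds=⊤  new=⊤  old=⊥  +wl: 
  step 3. node 2  ⊔preds=1  new=1  old=⊥  +wl: 
  step 4. node 3  ⊔preds=1  new=⊤  old=1  +wl: 0,2
  step 5. node 0  ⊔preds=⊤  new=⊤  stable
  step 6. node 2  ⊔preds=⊤  new=⊤  old=1  +wl: 3
  step 7. node 3  ⊔preds=⊤  new=⊤  stable

Least fixpoint reached:
  node 0: ⊤
  node 1: ⊤
  node 2: ⊤
  node 3: ⊤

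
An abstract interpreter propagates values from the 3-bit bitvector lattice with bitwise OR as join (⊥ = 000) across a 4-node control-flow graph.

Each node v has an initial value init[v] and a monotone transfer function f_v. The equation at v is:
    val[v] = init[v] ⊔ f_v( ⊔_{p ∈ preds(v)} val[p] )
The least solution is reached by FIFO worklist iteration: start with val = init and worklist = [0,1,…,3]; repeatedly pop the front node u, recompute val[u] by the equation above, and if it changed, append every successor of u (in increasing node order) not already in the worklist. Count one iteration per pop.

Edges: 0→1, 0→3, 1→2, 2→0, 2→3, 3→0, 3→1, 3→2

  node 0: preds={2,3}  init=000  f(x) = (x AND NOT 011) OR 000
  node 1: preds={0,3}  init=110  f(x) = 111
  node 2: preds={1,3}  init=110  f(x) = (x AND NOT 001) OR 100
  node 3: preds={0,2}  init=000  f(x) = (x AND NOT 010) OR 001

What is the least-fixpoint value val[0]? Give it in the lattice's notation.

100

Worklist (7 pops):
  #1 pop 0: in=110 → 100 (was 000); enqueue []
  #2 pop 1: in=100 → 111 (was 110); enqueue []
  #3 pop 2: in=111 → 110 (no change)
  #4 pop 3: in=110 → 101 (was 000); enqueue [0,1,2]
  #5 pop 0: in=111 → 100 (no change)
  #6 pop 1: in=101 → 111 (no change)
  #7 pop 2: in=111 → 110 (no change)

Fixpoint:
  val[0] = 100
  val[1] = 111
  val[2] = 110
  val[3] = 101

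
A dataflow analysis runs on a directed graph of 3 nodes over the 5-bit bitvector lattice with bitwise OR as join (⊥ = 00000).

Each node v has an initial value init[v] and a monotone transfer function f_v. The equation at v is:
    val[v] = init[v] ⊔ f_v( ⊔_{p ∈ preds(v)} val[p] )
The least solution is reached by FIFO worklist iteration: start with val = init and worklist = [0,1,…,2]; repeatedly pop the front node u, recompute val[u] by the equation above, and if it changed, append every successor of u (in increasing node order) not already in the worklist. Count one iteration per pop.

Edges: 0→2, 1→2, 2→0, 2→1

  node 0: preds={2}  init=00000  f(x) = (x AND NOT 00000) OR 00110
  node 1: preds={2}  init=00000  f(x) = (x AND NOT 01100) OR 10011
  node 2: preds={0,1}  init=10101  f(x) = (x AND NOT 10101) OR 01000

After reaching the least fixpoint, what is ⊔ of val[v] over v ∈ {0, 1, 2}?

Iteration log — 6 steps:
  step 1. node 0  ⊔preds=10101  new=10111  old=00000  +wl: 
  step 2. node 1  ⊔preds=10101  new=10011  old=00000  +wl: 
  step 3. node 2  ⊔preds=10111  new=11111  old=10101  +wl: 0,1
  step 4. node 0  ⊔preds=11111  new=11111  old=10111  +wl: 2
  step 5. node 1  ⊔preds=11111  new=10011  stable
  step 6. node 2  ⊔preds=11111  new=11111  stable

Least fixpoint reached:
  node 0: 11111
  node 1: 10011
  node 2: 11111

11111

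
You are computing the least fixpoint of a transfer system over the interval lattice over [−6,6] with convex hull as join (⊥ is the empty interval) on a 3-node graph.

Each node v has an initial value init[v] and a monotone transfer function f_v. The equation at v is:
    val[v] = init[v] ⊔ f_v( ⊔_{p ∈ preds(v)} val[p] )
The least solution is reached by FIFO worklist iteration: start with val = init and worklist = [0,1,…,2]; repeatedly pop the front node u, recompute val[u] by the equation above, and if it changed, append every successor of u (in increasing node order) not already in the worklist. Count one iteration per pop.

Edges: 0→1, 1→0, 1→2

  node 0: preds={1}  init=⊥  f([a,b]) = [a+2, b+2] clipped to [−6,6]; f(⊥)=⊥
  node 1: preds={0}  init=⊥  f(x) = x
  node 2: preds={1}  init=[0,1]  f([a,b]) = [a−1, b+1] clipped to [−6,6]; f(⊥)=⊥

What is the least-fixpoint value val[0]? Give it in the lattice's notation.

⊥

Trace (3 dequeues):
  [1] u=0 | in ⊥ | out ⊥ | ==
  [2] u=1 | in ⊥ | out ⊥ | ==
  [3] u=2 | in ⊥ | out [0,1] | ==

Converged values:
  [0] ⊥
  [1] ⊥
  [2] [0,1]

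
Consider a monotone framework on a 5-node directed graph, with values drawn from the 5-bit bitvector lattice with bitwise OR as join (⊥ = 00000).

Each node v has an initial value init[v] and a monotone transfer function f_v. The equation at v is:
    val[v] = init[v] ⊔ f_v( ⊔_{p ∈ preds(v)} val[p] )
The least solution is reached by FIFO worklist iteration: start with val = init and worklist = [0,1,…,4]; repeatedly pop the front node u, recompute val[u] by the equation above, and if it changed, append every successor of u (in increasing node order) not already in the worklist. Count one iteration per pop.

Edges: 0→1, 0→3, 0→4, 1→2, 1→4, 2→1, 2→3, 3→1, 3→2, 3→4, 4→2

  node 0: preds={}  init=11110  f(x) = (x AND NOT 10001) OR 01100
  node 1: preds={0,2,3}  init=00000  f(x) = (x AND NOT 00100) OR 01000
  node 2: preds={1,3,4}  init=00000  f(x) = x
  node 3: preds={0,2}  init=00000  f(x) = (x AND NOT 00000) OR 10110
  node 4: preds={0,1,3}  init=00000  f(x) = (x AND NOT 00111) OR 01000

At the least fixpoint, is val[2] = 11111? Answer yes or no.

Iteration log — 9 steps:
  step 1. node 0  ⊔preds=00000  new=11110  stable
  step 2. node 1  ⊔preds=11110  new=11010  old=00000  +wl: 
  step 3. node 2  ⊔preds=11010  new=11010  old=00000  +wl: 1
  step 4. node 3  ⊔preds=11110  new=11110  old=00000  +wl: 2
  step 5. node 4  ⊔preds=11110  new=11000  old=00000  +wl: 
  step 6. node 1  ⊔preds=11110  new=11010  stable
  step 7. node 2  ⊔preds=11110  new=11110  old=11010  +wl: 1,3
  step 8. node 1  ⊔preds=11110  new=11010  stable
  step 9. node 3  ⊔preds=11110  new=11110  stable

Least fixpoint reached:
  node 0: 11110
  node 1: 11010
  node 2: 11110
  node 3: 11110
  node 4: 11000

no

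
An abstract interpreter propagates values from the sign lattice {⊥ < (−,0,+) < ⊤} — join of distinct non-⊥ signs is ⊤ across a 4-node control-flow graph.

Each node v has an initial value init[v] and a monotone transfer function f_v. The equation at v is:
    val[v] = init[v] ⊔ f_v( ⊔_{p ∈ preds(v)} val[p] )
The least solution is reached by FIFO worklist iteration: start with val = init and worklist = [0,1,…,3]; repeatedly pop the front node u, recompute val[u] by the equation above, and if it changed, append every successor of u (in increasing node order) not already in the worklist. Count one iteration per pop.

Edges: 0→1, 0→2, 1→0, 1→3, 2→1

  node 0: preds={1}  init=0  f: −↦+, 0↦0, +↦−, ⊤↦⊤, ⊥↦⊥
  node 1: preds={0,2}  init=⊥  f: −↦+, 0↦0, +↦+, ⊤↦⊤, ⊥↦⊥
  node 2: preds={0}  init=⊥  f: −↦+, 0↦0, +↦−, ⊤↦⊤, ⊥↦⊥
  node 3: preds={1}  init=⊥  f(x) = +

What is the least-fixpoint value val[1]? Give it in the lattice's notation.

0

Iteration log — 6 steps:
  step 1. node 0  ⊔preds=⊥  new=0  stable
  step 2. node 1  ⊔preds=0  new=0  old=⊥  +wl: 0
  step 3. node 2  ⊔preds=0  new=0  old=⊥  +wl: 1
  step 4. node 3  ⊔preds=0  new=+  old=⊥  +wl: 
  step 5. node 0  ⊔preds=0  new=0  stable
  step 6. node 1  ⊔preds=0  new=0  stable

Least fixpoint reached:
  node 0: 0
  node 1: 0
  node 2: 0
  node 3: +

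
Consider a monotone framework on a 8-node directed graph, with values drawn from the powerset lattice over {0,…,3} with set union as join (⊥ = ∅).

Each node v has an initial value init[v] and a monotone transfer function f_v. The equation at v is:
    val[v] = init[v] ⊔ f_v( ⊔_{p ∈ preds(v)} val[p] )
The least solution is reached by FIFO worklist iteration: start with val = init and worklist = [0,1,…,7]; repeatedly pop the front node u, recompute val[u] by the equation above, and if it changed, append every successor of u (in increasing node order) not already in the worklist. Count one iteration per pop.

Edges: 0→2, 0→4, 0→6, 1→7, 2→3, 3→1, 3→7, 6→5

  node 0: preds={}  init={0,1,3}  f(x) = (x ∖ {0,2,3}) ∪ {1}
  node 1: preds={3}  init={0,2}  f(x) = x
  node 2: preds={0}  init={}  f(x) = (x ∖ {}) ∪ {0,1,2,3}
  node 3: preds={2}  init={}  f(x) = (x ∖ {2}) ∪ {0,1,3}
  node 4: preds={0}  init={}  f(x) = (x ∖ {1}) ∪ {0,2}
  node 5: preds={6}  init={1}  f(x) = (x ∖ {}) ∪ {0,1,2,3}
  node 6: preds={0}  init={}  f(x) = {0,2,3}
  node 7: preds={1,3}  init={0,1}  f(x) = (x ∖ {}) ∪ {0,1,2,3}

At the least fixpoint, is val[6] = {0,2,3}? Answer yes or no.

Trace (11 dequeues):
  [1] u=0 | in {} | out {0,1,3} | ==
  [2] u=1 | in {} | out {0,2} | ==
  [3] u=2 | in {0,1,3} | out {0,1,2,3} | prev {} | push {}
  [4] u=3 | in {0,1,2,3} | out {0,1,3} | prev {} | push {1}
  [5] u=4 | in {0,1,3} | out {0,2,3} | prev {} | push {}
  [6] u=5 | in {} | out {0,1,2,3} | prev {1} | push {}
  [7] u=6 | in {0,1,3} | out {0,2,3} | prev {} | push {5}
  [8] u=7 | in {0,1,2,3} | out {0,1,2,3} | prev {0,1} | push {}
  [9] u=1 | in {0,1,3} | out {0,1,2,3} | prev {0,2} | push {7}
  [10] u=5 | in {0,2,3} | out {0,1,2,3} | ==
  [11] u=7 | in {0,1,2,3} | out {0,1,2,3} | ==

Converged values:
  [0] {0,1,3}
  [1] {0,1,2,3}
  [2] {0,1,2,3}
  [3] {0,1,3}
  [4] {0,2,3}
  [5] {0,1,2,3}
  [6] {0,2,3}
  [7] {0,1,2,3}

yes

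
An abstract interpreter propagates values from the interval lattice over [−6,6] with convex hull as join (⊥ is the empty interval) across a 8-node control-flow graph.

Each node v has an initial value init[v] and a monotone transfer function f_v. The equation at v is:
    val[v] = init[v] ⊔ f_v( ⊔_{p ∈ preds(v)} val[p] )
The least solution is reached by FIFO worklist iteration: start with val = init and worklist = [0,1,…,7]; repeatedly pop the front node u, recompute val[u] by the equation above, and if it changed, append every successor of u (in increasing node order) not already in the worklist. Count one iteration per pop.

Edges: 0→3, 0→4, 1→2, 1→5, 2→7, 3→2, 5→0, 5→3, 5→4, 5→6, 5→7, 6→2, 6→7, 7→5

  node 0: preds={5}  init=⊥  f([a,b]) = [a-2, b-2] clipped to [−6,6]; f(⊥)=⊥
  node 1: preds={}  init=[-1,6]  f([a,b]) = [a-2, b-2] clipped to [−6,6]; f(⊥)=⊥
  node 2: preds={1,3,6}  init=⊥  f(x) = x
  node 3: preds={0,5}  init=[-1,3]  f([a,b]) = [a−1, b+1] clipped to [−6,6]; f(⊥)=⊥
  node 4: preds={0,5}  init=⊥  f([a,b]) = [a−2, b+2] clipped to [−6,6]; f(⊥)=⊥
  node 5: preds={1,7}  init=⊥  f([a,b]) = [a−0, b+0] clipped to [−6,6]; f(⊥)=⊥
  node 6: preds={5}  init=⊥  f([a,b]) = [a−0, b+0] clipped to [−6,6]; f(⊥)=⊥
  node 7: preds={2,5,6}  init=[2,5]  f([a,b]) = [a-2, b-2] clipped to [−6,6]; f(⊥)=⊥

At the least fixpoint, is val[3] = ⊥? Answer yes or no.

Worklist (27 pops):
  #1 pop 0: in=⊥ → ⊥ (no change)
  #2 pop 1: in=⊥ → [-1,6] (no change)
  #3 pop 2: in=[-1,6] → [-1,6] (was ⊥); enqueue []
  #4 pop 3: in=⊥ → [-1,3] (no change)
  #5 pop 4: in=⊥ → ⊥ (no change)
  #6 pop 5: in=[-1,6] → [-1,6] (was ⊥); enqueue [0,3,4]
  #7 pop 6: in=[-1,6] → [-1,6] (was ⊥); enqueue [2]
  #8 pop 7: in=[-1,6] → [-3,5] (was [2,5]); enqueue [5]
  #9 pop 0: in=[-1,6] → [-3,4] (was ⊥); enqueue []
  #10 pop 3: in=[-3,6] → [-4,6] (was [-1,3]); enqueue []
  #11 pop 4: in=[-3,6] → [-5,6] (was ⊥); enqueue []
  #12 pop 2: in=[-4,6] → [-4,6] (was [-1,6]); enqueue [7]
  #13 pop 5: in=[-3,6] → [-3,6] (was [-1,6]); enqueue [0,3,4,6]
  #14 pop 7: in=[-4,6] → [-6,5] (was [-3,5]); enqueue [5]
  #15 pop 0: in=[-3,6] → [-5,4] (was [-3,4]); enqueue []
  #16 pop 3: in=[-5,6] → [-6,6] (was [-4,6]); enqueue [2]
  #17 pop 4: in=[-5,6] → [-6,6] (was [-5,6]); enqueue []
  #18 pop 6: in=[-3,6] → [-3,6] (was [-1,6]); enqueue [7]
  #19 pop 5: in=[-6,6] → [-6,6] (was [-3,6]); enqueue [0,3,4,6]
  #20 pop 2: in=[-6,6] → [-6,6] (was [-4,6]); enqueue []
  #21 pop 7: in=[-6,6] → [-6,5] (no change)
  #22 pop 0: in=[-6,6] → [-6,4] (was [-5,4]); enqueue []
  #23 pop 3: in=[-6,6] → [-6,6] (no change)
  #24 pop 4: in=[-6,6] → [-6,6] (no change)
  #25 pop 6: in=[-6,6] → [-6,6] (was [-3,6]); enqueue [2,7]
  #26 pop 2: in=[-6,6] → [-6,6] (no change)
  #27 pop 7: in=[-6,6] → [-6,5] (no change)

Fixpoint:
  val[0] = [-6,4]
  val[1] = [-1,6]
  val[2] = [-6,6]
  val[3] = [-6,6]
  val[4] = [-6,6]
  val[5] = [-6,6]
  val[6] = [-6,6]
  val[7] = [-6,5]

no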